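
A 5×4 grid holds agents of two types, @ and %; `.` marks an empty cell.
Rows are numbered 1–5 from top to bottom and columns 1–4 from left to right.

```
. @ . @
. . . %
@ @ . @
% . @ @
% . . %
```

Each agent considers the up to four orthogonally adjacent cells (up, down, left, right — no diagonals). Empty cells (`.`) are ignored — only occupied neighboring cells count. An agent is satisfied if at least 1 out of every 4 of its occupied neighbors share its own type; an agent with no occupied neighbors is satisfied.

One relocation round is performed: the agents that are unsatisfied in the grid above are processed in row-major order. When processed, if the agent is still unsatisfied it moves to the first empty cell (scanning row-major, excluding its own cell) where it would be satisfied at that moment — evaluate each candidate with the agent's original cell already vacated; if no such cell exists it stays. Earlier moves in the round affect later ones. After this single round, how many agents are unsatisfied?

Initially unsatisfied (in order): (1,4), (2,4), (5,4).
  (1,4) → (1,1).
  (2,4) → (1,4).
  (5,4) → (1,3).
Resulting grid:
@ @ % %
. . . .
@ @ . @
% . @ @
% . . .
All satisfied now.

0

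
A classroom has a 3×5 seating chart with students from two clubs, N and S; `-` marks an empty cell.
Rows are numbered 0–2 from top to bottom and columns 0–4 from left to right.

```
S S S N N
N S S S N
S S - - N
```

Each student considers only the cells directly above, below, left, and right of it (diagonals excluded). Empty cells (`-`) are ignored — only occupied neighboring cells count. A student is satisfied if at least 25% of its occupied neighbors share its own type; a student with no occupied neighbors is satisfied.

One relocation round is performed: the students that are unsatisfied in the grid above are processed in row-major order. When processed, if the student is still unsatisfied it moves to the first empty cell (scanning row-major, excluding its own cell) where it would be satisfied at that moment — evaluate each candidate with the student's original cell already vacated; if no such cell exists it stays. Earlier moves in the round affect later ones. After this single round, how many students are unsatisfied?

0

Initially unsatisfied (in order): (1,0).
  (1,0) → (2,3).
Resulting grid:
S S S N N
- S S S N
S S - N N
All satisfied now.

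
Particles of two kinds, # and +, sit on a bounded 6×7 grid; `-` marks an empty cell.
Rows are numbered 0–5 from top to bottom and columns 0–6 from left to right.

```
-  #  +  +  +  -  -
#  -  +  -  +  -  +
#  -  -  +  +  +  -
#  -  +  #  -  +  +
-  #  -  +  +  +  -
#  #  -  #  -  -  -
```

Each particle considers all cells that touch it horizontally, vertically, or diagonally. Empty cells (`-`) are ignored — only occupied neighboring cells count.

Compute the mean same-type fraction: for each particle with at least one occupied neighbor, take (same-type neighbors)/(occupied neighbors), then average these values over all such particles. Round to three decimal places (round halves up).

0.779

(0,1)# 1/3
(0,2)+ 2/3
(0,3)+ 4/4
(0,4)+ 2/2
(1,0)# 2/2
(1,2)+ 3/4
(1,4)+ 5/5
(1,6)+ 1/1
(2,0)# 2/2
(2,3)+ 4/5
(2,4)+ 4/5
(2,5)+ 5/5
(3,0)# 2/2
(3,2)+ 2/4
(3,3)# 0/5
(3,5)+ 5/5
(3,6)+ 3/3
(4,1)# 3/4
(4,3)+ 2/4
(4,4)+ 3/5
(4,5)+ 3/3
(5,0)# 2/2
(5,1)# 2/2
(5,3)# 0/2
Sum over 24 particles: 1/3 + 2/3 + 4/4 + 2/2 + 2/2 + 3/4 + 5/5 + 1/1 + 2/2 + 4/5 + 4/5 + 5/5 + 2/2 + 2/4 + 0/5 + 5/5 + 3/3 + 3/4 + 2/4 + 3/5 + 3/3 + 2/2 + 2/2 + 0/2 = 187/10; mean = 187/10 ÷ 24 = 187/240 = 0.779166… → 0.779.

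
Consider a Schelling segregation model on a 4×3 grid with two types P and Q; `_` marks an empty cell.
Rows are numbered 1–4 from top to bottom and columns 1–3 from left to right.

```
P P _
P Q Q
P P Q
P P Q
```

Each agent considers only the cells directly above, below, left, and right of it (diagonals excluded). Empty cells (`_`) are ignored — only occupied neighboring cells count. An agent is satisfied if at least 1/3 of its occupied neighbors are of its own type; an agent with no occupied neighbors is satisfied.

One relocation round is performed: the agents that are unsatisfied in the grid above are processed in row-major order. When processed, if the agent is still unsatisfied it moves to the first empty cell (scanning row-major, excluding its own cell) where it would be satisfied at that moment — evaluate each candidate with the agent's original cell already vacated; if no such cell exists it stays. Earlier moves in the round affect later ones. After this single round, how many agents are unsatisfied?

0

Initially unsatisfied (in order): (2,2).
  (2,2) → (1,3).
Resulting grid:
P P Q
P _ Q
P P Q
P P Q
All satisfied now.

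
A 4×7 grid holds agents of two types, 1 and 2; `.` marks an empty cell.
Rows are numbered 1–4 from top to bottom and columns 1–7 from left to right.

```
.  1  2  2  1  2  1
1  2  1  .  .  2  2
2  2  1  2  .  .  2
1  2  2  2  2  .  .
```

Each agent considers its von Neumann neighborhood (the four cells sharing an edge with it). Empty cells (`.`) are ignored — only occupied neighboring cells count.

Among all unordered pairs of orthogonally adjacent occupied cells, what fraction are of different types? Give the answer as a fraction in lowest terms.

5/9

Scan each occupied cell's neighbors to the right and below so each pair is counted once.
From row 1: 7 unlike of 9 pairs (running 7/9).
From row 2: 3 unlike of 7 pairs (running 10/16).
From row 3: 4 unlike of 7 pairs (running 14/23).
From row 4: 1 unlike of 4 pairs (running 15/27).
Total adjacent occupied pairs: 27; unlike-type pairs: 15.
15/27 reduces to 5/9.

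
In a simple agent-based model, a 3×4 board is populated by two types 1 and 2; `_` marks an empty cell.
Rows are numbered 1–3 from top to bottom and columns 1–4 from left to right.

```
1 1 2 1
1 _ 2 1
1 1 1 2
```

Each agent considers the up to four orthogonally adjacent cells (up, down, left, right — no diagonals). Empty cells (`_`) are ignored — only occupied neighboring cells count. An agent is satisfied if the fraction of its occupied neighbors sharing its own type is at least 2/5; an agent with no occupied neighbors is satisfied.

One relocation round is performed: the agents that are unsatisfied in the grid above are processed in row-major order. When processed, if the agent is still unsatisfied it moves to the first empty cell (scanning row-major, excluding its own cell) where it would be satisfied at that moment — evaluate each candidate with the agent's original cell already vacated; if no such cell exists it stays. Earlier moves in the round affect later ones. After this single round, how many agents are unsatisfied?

2

Initially unsatisfied (in order): (1,3), (2,3), (2,4), (3,3), (3,4).
  (1,3): no empty cell satisfies it; stays.
  (2,3): no empty cell satisfies it; stays.
  (2,4) → (2,2).
  (3,3): no empty cell satisfies it; stays.
  (3,4) → (2,4).
Resulting grid:
1 1 2 1
1 1 2 2
1 1 1 _
Unsatisfied now: (1,3), (1,4).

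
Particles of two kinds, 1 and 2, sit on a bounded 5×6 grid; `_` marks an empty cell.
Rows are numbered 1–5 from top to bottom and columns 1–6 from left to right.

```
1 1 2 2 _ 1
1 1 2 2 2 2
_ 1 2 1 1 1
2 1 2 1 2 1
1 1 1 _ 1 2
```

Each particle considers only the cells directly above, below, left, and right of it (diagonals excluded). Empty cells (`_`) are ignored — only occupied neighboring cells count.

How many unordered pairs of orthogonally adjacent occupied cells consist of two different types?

19

Scan each occupied cell's neighbors to the right and below so each pair is counted once.
Row 1: 1(1,1)–1(1,2)= 1(1,1)–1(2,1)= 1(1,2)–2(1,3)≠ 1(1,2)–1(2,2)= 2(1,3)–2(1,4)= 2(1,3)–2(2,3)= 2(1,4)–2(2,4)= 1(1,6)–2(2,6)≠  → 2/8 unlike.
Row 2: 1(2,1)–1(2,2)= 1(2,2)–2(2,3)≠ 1(2,2)–1(3,2)= 2(2,3)–2(2,4)= 2(2,3)–2(3,3)= 2(2,4)–2(2,5)= 2(2,4)–1(3,4)≠ 2(2,5)–2(2,6)= 2(2,5)–1(3,5)≠ 2(2,6)–1(3,6)≠  → 4/10 unlike.
Row 3: 1(3,2)–2(3,3)≠ 1(3,2)–1(4,2)= 2(3,3)–1(3,4)≠ 2(3,3)–2(4,3)= 1(3,4)–1(3,5)= 1(3,4)–1(4,4)= 1(3,5)–1(3,6)= 1(3,5)–2(4,5)≠ 1(3,6)–1(4,6)=  → 3/9 unlike.
Row 4: 2(4,1)–1(4,2)≠ 2(4,1)–1(5,1)≠ 1(4,2)–2(4,3)≠ 1(4,2)–1(5,2)= 2(4,3)–1(4,4)≠ 2(4,3)–1(5,3)≠ 1(4,4)–2(4,5)≠ 2(4,5)–1(4,6)≠ 2(4,5)–1(5,5)≠ 1(4,6)–2(5,6)≠  → 9/10 unlike.
Row 5: 1(5,1)–1(5,2)= 1(5,2)–1(5,3)= 1(5,5)–2(5,6)≠  → 1/3 unlike.
Total adjacent occupied pairs: 40; unlike-type pairs: 19.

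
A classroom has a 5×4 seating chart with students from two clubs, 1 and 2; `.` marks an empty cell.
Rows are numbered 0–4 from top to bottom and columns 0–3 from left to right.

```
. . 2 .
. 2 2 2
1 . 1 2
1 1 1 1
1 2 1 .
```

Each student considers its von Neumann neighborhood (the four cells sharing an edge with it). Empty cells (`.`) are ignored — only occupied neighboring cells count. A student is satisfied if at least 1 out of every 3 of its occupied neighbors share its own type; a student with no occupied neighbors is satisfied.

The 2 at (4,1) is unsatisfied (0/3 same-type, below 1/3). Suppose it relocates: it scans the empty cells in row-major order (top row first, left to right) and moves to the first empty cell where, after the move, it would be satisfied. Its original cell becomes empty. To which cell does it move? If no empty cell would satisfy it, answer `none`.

Vacating (4,1). Empty cells in order:
  (0,0): 0/0 same-type → satisfied — stop here.

(0,0)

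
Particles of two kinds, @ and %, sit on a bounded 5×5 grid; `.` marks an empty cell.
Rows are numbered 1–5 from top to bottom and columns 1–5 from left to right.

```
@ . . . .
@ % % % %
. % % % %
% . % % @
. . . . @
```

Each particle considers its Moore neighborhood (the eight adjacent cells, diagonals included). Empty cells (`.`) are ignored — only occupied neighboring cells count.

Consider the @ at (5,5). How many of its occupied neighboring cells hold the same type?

Occupied neighbors of (5,5): (4,4)=%, (4,5)=@.
Same type (@): 1 of 2.

1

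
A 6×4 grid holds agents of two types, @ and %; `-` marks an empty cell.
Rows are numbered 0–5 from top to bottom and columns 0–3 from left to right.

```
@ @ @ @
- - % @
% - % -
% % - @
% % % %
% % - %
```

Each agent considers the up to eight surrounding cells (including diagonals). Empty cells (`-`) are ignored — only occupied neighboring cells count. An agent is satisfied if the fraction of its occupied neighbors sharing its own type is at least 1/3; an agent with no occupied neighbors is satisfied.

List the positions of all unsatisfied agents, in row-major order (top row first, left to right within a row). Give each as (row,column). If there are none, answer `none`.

(1,2), (3,3)

(0,0)@ 1/1 ok
(0,1)@ 2/3 ok
(0,2)@ 3/4 ok
(0,3)@ 2/3 ok
(1,2)% 1/5 unhappy
(1,3)@ 2/4 ok
(2,0)% 2/2 ok
(2,2)% 2/4 ok
(3,0)% 4/4 ok
(3,1)% 6/6 ok
(3,3)@ 0/3 unhappy
(4,0)% 5/5 ok
(4,1)% 6/6 ok
(4,2)% 5/6 ok
(4,3)% 2/3 ok
(5,0)% 3/3 ok
(5,1)% 4/4 ok
(5,3)% 2/2 ok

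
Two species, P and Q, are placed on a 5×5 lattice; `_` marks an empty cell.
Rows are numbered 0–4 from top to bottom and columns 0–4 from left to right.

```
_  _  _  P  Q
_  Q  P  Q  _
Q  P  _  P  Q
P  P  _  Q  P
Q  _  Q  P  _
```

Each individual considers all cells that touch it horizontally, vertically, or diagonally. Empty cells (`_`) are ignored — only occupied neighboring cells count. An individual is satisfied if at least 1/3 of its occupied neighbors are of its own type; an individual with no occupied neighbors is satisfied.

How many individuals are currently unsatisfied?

2

Row 0: (0,3)P 1/3 ✓ · (0,4)Q 1/2 ✓
Row 1: (1,1)Q 1/3 ✓ · (1,2)P 3/5 ✓ · (1,3)Q 2/5 ✓
Row 2: (2,0)Q 1/4 ✗ · (2,1)P 3/5 ✓ · (2,3)P 2/5 ✓ · (2,4)Q 2/4 ✓
Row 3: (3,0)P 2/4 ✓ · (3,1)P 2/5 ✓ · (3,3)Q 2/5 ✓ · (3,4)P 2/4 ✓
Row 4: (4,0)Q 0/2 ✗ · (4,2)Q 1/3 ✓ · (4,3)P 1/3 ✓
Unsatisfied: (2,0), (4,0) — 2 in total.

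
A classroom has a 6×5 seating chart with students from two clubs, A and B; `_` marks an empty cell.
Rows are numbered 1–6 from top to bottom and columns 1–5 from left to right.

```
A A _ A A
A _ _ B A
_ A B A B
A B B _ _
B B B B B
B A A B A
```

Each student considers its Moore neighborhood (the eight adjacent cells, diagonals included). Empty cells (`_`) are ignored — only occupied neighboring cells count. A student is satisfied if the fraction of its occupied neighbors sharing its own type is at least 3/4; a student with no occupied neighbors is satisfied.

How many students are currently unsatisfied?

21

(1,1)A 2/2 satisfied
(1,2)A 2/2 satisfied
(1,4)A 2/3 not
(1,5)A 2/3 not
(2,1)A 3/3 satisfied
(2,4)B 2/6 not
(2,5)A 3/5 not
(3,2)A 2/5 not
(3,3)B 3/5 not
(3,4)A 1/5 not
(3,5)B 1/3 not
(4,1)A 1/4 not
(4,2)B 5/7 not
(4,3)B 5/7 not
(5,1)B 3/5 not
(5,2)B 5/8 not
(5,3)B 5/7 not
(5,4)B 4/6 not
(5,5)B 2/3 not
(6,1)B 2/3 not
(6,2)A 1/5 not
(6,3)A 1/5 not
(6,4)B 3/5 not
(6,5)A 0/3 not
Unsatisfied: (1,4), (1,5), (2,4), (2,5), (3,2), (3,3), (3,4), (3,5), (4,1), (4,2), (4,3), (5,1), (5,2), (5,3), (5,4), (5,5), (6,1), (6,2), (6,3), (6,4), (6,5) — 21 in total.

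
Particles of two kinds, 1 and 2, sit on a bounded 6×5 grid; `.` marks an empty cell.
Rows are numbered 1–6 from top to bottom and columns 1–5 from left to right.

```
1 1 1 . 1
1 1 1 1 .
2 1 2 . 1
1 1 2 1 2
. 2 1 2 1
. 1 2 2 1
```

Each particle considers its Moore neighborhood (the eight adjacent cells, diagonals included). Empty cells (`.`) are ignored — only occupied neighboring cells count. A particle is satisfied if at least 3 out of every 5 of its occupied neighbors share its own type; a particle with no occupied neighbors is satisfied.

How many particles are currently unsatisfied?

14

Row 1: (1,1)1 3/3 ok · (1,2)1 5/5 ok · (1,3)1 4/4 ok · (1,5)1 1/1 ok
Row 2: (2,1)1 4/5 ok · (2,2)1 6/8 ok · (2,3)1 5/6 ok · (2,4)1 4/5 ok
Row 3: (3,1)2 0/5 unhappy · (3,2)1 5/8 ok · (3,3)2 1/7 unhappy · (3,5)1 2/3 ok
Row 4: (4,1)1 2/4 unhappy · (4,2)1 3/7 unhappy · (4,3)2 3/7 unhappy · (4,4)1 3/7 unhappy · (4,5)2 1/4 unhappy
Row 5: (5,2)2 2/6 unhappy · (5,3)1 3/8 unhappy · (5,4)2 4/8 unhappy · (5,5)1 2/5 unhappy
Row 6: (6,2)1 1/3 unhappy · (6,3)2 3/5 ok · (6,4)2 2/5 unhappy · (6,5)1 1/3 unhappy
Unsatisfied: (3,1), (3,3), (4,1), (4,2), (4,3), (4,4), (4,5), (5,2), (5,3), (5,4), (5,5), (6,2), (6,4), (6,5) — 14 in total.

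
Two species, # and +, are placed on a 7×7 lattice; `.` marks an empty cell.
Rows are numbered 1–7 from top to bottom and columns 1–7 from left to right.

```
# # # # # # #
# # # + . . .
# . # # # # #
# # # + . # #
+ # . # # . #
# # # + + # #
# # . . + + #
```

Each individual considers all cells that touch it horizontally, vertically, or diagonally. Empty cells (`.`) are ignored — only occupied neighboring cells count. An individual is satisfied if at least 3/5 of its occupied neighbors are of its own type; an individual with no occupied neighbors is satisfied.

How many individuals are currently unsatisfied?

Row 1: (1,1)# 3/3 ok · (1,2)# 5/5 ok · (1,3)# 4/5 ok · (1,4)# 3/4 ok · (1,5)# 2/3 ok · (1,6)# 2/2 ok · (1,7)# 1/1 ok
Row 2: (2,1)# 4/4 ok · (2,2)# 7/7 ok · (2,3)# 6/7 ok · (2,4)+ 0/7 unhappy
Row 3: (3,1)# 4/4 ok · (3,3)# 5/7 ok · (3,4)# 4/6 ok · (3,5)# 3/5 ok · (3,6)# 4/4 ok · (3,7)# 3/3 ok
Row 4: (4,1)# 3/4 ok · (4,2)# 5/6 ok · (4,3)# 5/6 ok · (4,4)+ 0/6 unhappy · (4,6)# 6/6 ok · (4,7)# 4/4 ok
Row 5: (5,1)+ 0/5 unhappy · (5,2)# 6/7 ok · (5,4)# 3/6 unhappy · (5,5)# 3/6 unhappy · (5,7)# 4/4 ok
Row 6: (6,1)# 4/5 ok · (6,2)# 5/6 ok · (6,3)# 4/5 ok · (6,4)+ 2/5 unhappy · (6,5)+ 3/6 unhappy · (6,6)# 4/7 unhappy · (6,7)# 3/4 ok
Row 7: (7,1)# 3/3 ok · (7,2)# 4/4 ok · (7,5)+ 3/4 ok · (7,6)+ 2/5 unhappy · (7,7)# 2/3 ok
Unsatisfied: (2,4), (4,4), (5,1), (5,4), (5,5), (6,4), (6,5), (6,6), (7,6) — 9 in total.

9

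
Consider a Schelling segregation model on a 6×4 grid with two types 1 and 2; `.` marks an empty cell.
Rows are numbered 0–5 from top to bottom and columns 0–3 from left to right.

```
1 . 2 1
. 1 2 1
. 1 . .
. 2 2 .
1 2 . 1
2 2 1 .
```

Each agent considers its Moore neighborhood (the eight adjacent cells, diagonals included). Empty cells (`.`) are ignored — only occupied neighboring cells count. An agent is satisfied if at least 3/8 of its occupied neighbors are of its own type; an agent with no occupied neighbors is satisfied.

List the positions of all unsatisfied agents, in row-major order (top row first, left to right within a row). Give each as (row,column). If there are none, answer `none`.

(0,0)1 1/1 ✓
(0,2)2 1/4 ✗
(0,3)1 1/3 ✗
(1,1)1 2/4 ✓
(1,2)2 1/5 ✗
(1,3)1 1/3 ✗
(2,1)1 1/4 ✗
(3,1)2 2/4 ✓
(3,2)2 2/4 ✓
(4,0)1 0/4 ✗
(4,1)2 4/6 ✓
(4,3)1 1/2 ✓
(5,0)2 2/3 ✓
(5,1)2 2/4 ✓
(5,2)1 1/3 ✗

(0,2), (0,3), (1,2), (1,3), (2,1), (4,0), (5,2)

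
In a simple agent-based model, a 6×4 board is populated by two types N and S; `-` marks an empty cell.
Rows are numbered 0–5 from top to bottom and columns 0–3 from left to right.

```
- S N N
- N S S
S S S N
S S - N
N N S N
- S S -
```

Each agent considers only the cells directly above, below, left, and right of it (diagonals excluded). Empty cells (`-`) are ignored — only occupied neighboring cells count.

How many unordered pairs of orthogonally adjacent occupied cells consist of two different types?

13

Scan each occupied cell's neighbors to the right and below so each pair is counted once.
From row 0: 4 unlike of 5 pairs (running 4/5).
From row 1: 3 unlike of 5 pairs (running 7/10).
From row 2: 1 unlike of 6 pairs (running 8/16).
From row 3: 2 unlike of 4 pairs (running 10/20).
From row 4: 3 unlike of 5 pairs (running 13/25).
From row 5: 0 unlike of 1 pairs (running 13/26).
Total adjacent occupied pairs: 26; unlike-type pairs: 13.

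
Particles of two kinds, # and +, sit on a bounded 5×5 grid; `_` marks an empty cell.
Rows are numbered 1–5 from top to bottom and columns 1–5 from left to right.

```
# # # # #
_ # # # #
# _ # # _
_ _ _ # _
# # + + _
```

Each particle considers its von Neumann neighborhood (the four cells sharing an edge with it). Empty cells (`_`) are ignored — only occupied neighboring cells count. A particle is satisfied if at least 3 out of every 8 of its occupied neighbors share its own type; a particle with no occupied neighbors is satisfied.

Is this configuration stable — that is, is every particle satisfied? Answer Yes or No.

(1,1)# 1/1 satisfied
(1,2)# 3/3 satisfied
(1,3)# 3/3 satisfied
(1,4)# 3/3 satisfied
(1,5)# 2/2 satisfied
(2,2)# 2/2 satisfied
(2,3)# 4/4 satisfied
(2,4)# 4/4 satisfied
(2,5)# 2/2 satisfied
(3,1)# 0/0 satisfied
(3,3)# 2/2 satisfied
(3,4)# 3/3 satisfied
(4,4)# 1/2 satisfied
(5,1)# 1/1 satisfied
(5,2)# 1/2 satisfied
(5,3)+ 1/2 satisfied
(5,4)+ 1/2 satisfied
All meet the threshold, so the configuration is stable.

Yes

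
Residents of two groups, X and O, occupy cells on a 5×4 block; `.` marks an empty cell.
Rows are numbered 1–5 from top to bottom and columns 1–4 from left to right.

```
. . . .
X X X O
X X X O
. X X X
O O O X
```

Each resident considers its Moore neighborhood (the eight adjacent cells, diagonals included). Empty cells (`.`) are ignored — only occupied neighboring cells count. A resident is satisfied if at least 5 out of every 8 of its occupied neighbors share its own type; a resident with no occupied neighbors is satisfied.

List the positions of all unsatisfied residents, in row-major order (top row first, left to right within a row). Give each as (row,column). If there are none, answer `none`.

(2,3), (2,4), (3,4), (4,2), (4,4), (5,1), (5,2), (5,3)

Row 2: (2,1)X 3/3 ✓ · (2,2)X 5/5 ✓ · (2,3)X 3/5 ✗ · (2,4)O 1/3 ✗
Row 3: (3,1)X 4/4 ✓ · (3,2)X 7/7 ✓ · (3,3)X 6/8 ✓ · (3,4)O 1/5 ✗
Row 4: (4,2)X 4/7 ✗ · (4,3)X 5/8 ✓ · (4,4)X 3/5 ✗
Row 5: (5,1)O 1/2 ✗ · (5,2)O 2/4 ✗ · (5,3)O 1/5 ✗ · (5,4)X 2/3 ✓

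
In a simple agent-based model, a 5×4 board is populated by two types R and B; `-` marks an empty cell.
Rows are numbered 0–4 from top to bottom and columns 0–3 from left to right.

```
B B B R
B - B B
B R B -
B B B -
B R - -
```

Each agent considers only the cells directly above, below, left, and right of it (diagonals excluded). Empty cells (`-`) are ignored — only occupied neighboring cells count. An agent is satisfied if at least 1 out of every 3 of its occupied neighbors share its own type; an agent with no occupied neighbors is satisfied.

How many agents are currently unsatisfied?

3

(0,0)B 2/2 satisfied
(0,1)B 2/2 satisfied
(0,2)B 2/3 satisfied
(0,3)R 0/2 not
(1,0)B 2/2 satisfied
(1,2)B 3/3 satisfied
(1,3)B 1/2 satisfied
(2,0)B 2/3 satisfied
(2,1)R 0/3 not
(2,2)B 2/3 satisfied
(3,0)B 3/3 satisfied
(3,1)B 2/4 satisfied
(3,2)B 2/2 satisfied
(4,0)B 1/2 satisfied
(4,1)R 0/2 not
Unsatisfied: (0,3), (2,1), (4,1) — 3 in total.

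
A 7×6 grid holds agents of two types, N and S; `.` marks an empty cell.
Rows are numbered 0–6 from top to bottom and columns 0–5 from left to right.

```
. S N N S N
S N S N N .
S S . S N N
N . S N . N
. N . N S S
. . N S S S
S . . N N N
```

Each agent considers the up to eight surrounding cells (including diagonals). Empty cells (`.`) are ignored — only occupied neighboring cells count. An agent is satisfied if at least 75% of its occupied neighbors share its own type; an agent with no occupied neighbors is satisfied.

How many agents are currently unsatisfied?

25

(0,1)S 2/4 ✗
(0,2)N 3/5 ✗
(0,3)N 3/5 ✗
(0,4)S 0/4 ✗
(0,5)N 1/2 ✗
(1,0)S 3/4 ✓
(1,1)N 1/6 ✗
(1,2)S 3/7 ✗
(1,3)N 4/7 ✗
(1,4)N 5/7 ✗
(2,0)S 2/4 ✗
(2,1)S 4/6 ✗
(2,3)S 2/6 ✗
(2,4)N 5/6 ✓
(2,5)N 3/3 ✓
(3,0)N 1/3 ✗
(3,2)S 2/5 ✗
(3,3)N 2/5 ✗
(3,5)N 2/4 ✗
(4,1)N 2/3 ✗
(4,3)N 2/6 ✗
(4,4)S 4/7 ✗
(4,5)S 3/4 ✓
(5,2)N 3/4 ✓
(5,3)S 2/6 ✗
(5,4)S 4/8 ✗
(5,5)S 3/5 ✗
(6,0)S 0/0 ✓
(6,3)N 2/4 ✗
(6,4)N 2/5 ✗
(6,5)N 1/3 ✗
Unsatisfied: (0,1), (0,2), (0,3), (0,4), (0,5), (1,1), (1,2), (1,3), (1,4), (2,0), (2,1), (2,3), (3,0), (3,2), (3,3), (3,5), (4,1), (4,3), (4,4), (5,3), (5,4), (5,5), (6,3), (6,4), (6,5) — 25 in total.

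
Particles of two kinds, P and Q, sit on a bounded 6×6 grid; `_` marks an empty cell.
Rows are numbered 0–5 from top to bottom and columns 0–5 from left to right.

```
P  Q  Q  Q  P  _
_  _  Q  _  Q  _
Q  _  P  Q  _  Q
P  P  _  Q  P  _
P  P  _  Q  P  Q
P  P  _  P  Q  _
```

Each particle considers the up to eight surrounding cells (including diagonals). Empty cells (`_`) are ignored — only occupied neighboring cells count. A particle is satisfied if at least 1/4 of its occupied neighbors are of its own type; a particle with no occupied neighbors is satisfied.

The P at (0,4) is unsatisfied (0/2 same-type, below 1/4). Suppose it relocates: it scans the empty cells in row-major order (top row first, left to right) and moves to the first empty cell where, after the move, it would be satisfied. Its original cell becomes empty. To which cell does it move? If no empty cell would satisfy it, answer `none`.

Vacating (0,4). Empty cells in order:
  (0,5): 0/1 same-type → still unsatisfied.
  (1,0): 1/3 same-type → satisfied — stop here.

(1,0)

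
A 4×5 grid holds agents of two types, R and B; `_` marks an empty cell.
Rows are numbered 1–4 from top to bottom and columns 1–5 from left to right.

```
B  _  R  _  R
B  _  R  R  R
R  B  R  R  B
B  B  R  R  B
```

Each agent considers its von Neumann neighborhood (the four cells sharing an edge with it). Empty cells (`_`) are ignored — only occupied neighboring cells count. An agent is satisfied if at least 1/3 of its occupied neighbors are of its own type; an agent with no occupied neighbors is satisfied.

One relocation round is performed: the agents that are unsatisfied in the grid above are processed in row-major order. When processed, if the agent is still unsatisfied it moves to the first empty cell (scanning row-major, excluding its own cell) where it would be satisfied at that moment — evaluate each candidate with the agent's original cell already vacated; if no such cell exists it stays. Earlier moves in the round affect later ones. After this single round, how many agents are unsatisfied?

Initially unsatisfied (in order): (3,1).
  (3,1) → (1,2).
Resulting grid:
B R R _ R
B _ R R R
_ B R R B
B B R R B
All satisfied now.

0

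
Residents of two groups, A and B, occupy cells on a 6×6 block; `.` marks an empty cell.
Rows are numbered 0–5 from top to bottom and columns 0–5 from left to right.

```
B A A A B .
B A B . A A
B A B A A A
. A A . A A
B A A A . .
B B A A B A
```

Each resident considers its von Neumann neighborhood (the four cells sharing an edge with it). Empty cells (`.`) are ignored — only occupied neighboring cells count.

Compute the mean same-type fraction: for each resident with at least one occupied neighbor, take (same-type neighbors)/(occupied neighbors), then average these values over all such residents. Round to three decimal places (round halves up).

0.619

(0,0)B 1/2
(0,1)A 2/3
(0,2)A 2/3
(0,3)A 1/2
(0,4)B 0/2
(1,0)B 2/3
(1,1)A 2/4
(1,2)B 1/3
(1,4)A 2/3
(1,5)A 2/2
(2,0)B 1/2
(2,1)A 2/4
(2,2)B 1/4
(2,3)A 1/2
(2,4)A 4/4
(2,5)A 3/3
(3,1)A 3/3
(3,2)A 2/3
(3,4)A 2/2
(3,5)A 2/2
(4,0)B 1/2
(4,1)A 2/4
(4,2)A 4/4
(4,3)A 2/2
(5,0)B 2/2
(5,1)B 1/3
(5,2)A 2/3
(5,3)A 2/3
(5,4)B 0/2
(5,5)A 0/1
Sum over 30 residents: 1/2 + 2/3 + 2/3 + 1/2 + 0/2 + 2/3 + 2/4 + 1/3 + 2/3 + 2/2 + 1/2 + 2/4 + 1/4 + 1/2 + 4/4 + 3/3 + 3/3 + 2/3 + 2/2 + 2/2 + 1/2 + 2/4 + 4/4 + 2/2 + 2/2 + 1/3 + 2/3 + 2/3 + 0/2 + 0/1 = 223/12; mean = 223/12 ÷ 30 = 223/360 = 0.619444… → 0.619.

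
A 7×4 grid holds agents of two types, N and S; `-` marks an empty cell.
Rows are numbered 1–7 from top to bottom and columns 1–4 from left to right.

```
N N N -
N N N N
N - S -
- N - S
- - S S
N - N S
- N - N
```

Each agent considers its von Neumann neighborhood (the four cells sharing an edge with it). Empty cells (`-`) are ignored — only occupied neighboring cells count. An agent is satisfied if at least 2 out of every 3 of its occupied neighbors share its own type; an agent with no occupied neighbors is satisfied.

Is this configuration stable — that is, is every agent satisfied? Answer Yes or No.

No

(1,1)N 2/2 ✓
(1,2)N 3/3 ✓
(1,3)N 2/2 ✓
(2,1)N 3/3 ✓
(2,2)N 3/3 ✓
(2,3)N 3/4 ✓
(2,4)N 1/1 ✓
(3,1)N 1/1 ✓
(3,3)S 0/1 ✗
(4,2)N 0/0 ✓
(4,4)S 1/1 ✓
(5,3)S 1/2 ✗
(5,4)S 3/3 ✓
(6,1)N 0/0 ✓
(6,3)N 0/2 ✗
(6,4)S 1/3 ✗
(7,2)N 0/0 ✓
(7,4)N 0/1 ✗
For instance (3,3) has only 0/1 same-type neighbors, below 2/3.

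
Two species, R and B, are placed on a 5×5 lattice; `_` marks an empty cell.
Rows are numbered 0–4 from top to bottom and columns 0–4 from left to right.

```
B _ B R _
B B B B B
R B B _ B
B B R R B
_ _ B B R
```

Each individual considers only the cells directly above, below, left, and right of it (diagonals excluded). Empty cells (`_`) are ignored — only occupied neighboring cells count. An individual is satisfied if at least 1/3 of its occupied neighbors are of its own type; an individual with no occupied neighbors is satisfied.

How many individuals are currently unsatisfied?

4

Row 0: (0,0)B 1/1 satisfied · (0,2)B 1/2 satisfied · (0,3)R 0/2 not
Row 1: (1,0)B 2/3 satisfied · (1,1)B 3/3 satisfied · (1,2)B 4/4 satisfied · (1,3)B 2/3 satisfied · (1,4)B 2/2 satisfied
Row 2: (2,0)R 0/3 not · (2,1)B 3/4 satisfied · (2,2)B 2/3 satisfied · (2,4)B 2/2 satisfied
Row 3: (3,0)B 1/2 satisfied · (3,1)B 2/3 satisfied · (3,2)R 1/4 not · (3,3)R 1/3 satisfied · (3,4)B 1/3 satisfied
Row 4: (4,2)B 1/2 satisfied · (4,3)B 1/3 satisfied · (4,4)R 0/2 not
Unsatisfied: (0,3), (2,0), (3,2), (4,4) — 4 in total.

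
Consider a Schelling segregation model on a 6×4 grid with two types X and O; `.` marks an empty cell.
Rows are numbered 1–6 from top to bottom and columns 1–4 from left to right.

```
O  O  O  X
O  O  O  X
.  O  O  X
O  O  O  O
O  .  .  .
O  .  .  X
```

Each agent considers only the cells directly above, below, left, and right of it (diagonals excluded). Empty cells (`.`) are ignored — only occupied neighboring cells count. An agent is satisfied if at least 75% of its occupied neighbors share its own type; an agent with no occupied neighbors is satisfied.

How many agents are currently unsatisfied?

5

(1,1)O 2/2 ok
(1,2)O 3/3 ok
(1,3)O 2/3 unhappy
(1,4)X 1/2 unhappy
(2,1)O 2/2 ok
(2,2)O 4/4 ok
(2,3)O 3/4 ok
(2,4)X 2/3 unhappy
(3,2)O 3/3 ok
(3,3)O 3/4 ok
(3,4)X 1/3 unhappy
(4,1)O 2/2 ok
(4,2)O 3/3 ok
(4,3)O 3/3 ok
(4,4)O 1/2 unhappy
(5,1)O 2/2 ok
(6,1)O 1/1 ok
(6,4)X 0/0 ok
Unsatisfied: (1,3), (1,4), (2,4), (3,4), (4,4) — 5 in total.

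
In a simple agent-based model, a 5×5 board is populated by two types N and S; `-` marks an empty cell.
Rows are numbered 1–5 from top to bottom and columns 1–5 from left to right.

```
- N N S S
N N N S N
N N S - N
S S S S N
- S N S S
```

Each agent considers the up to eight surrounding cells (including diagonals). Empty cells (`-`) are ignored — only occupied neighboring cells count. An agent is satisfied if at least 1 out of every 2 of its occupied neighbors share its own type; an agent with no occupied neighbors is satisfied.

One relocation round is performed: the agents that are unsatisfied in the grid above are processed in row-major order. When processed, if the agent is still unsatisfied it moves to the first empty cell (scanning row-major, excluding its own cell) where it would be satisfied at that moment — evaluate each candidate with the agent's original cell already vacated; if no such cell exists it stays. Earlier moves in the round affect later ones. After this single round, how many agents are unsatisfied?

2

Initially unsatisfied (in order): (1,4), (2,4), (2,5), (4,5), (5,3).
  (1,4) → (3,4).
  (2,4) → (5,1).
  (2,5) → (1,1).
  (4,5) → (1,4).
  (5,3) → (2,4).
Resulting grid:
N N N N S
N N N N -
N N S S N
S S S S -
S S - S S
Unsatisfied now: (1,5), (3,5).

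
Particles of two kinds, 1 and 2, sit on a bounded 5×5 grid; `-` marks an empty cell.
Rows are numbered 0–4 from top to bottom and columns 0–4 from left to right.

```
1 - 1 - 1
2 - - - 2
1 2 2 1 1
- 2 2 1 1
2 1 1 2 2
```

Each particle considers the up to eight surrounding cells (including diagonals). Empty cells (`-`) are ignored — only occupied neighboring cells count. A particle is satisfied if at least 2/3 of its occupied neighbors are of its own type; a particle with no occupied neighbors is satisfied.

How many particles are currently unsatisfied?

(0,0)1 0/1 unhappy
(0,2)1 0/0 ok
(0,4)1 0/1 unhappy
(1,0)2 1/3 unhappy
(1,4)2 0/3 unhappy
(2,0)1 0/3 unhappy
(2,1)2 4/5 ok
(2,2)2 3/5 unhappy
(2,3)1 3/6 unhappy
(2,4)1 3/4 ok
(3,1)2 4/7 unhappy
(3,2)2 4/8 unhappy
(3,3)1 4/8 unhappy
(3,4)1 3/5 unhappy
(4,0)2 1/2 unhappy
(4,1)1 1/4 unhappy
(4,2)1 2/5 unhappy
(4,3)2 2/5 unhappy
(4,4)2 1/3 unhappy
Unsatisfied: (0,0), (0,4), (1,0), (1,4), (2,0), (2,2), (2,3), (3,1), (3,2), (3,3), (3,4), (4,0), (4,1), (4,2), (4,3), (4,4) — 16 in total.

16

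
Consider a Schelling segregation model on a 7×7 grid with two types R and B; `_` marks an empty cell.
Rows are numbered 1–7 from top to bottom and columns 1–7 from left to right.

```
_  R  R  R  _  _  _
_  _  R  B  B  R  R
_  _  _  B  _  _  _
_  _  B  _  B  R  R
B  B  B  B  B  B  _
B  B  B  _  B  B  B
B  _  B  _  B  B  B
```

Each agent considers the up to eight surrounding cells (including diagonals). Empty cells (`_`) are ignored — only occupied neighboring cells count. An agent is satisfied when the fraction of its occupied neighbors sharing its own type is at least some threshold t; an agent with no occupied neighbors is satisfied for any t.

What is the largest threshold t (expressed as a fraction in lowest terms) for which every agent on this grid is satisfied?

(1,2)R 2/2
(1,3)R 3/4
(1,4)R 2/4
(2,3)R 3/5
(2,4)B 2/5
(2,5)B 2/4
(2,6)R 1/2
(2,7)R 1/1
(3,4)B 4/5
(4,3)B 4/4
(4,5)B 4/5
(4,6)R 1/4
(4,7)R 1/2
(5,1)B 3/3
(5,2)B 6/6
(5,3)B 5/5
(5,4)B 6/6
(5,5)B 5/6
(5,6)B 5/7
(6,1)B 4/4
(6,2)B 7/7
(6,3)B 5/5
(6,5)B 6/6
(6,6)B 7/7
(6,7)B 4/4
(7,1)B 2/2
(7,3)B 2/2
(7,5)B 3/3
(7,6)B 5/5
(7,7)B 3/3
The smallest same-type fraction is 1/4 at (4,6), which reduces to 1/4. Any threshold above that leaves this agent unsatisfied.

1/4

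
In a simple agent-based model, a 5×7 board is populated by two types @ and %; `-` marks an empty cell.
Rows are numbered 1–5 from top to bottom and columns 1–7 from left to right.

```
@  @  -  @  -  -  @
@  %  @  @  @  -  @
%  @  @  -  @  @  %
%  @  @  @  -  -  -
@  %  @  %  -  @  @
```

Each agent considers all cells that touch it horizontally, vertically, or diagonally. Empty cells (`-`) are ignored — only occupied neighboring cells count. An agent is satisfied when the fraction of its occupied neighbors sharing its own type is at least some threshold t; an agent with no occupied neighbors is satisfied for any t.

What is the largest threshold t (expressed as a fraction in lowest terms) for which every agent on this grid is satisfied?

Row 1: (1,1)@ 2/3 · (1,2)@ 3/4 · (1,4)@ 3/3 · (1,7)@ 1/1
Row 2: (2,1)@ 3/5 · (2,2)% 1/7 · (2,3)@ 5/6 · (2,4)@ 5/5 · (2,5)@ 4/4 · (2,7)@ 2/3
Row 3: (3,1)% 2/5 · (3,2)@ 5/8 · (3,3)@ 6/7 · (3,5)@ 4/4 · (3,6)@ 3/4 · (3,7)% 0/2
Row 4: (4,1)% 2/5 · (4,2)@ 5/8 · (4,3)@ 5/7 · (4,4)@ 4/5
Row 5: (5,1)@ 1/3 · (5,2)% 1/5 · (5,3)@ 3/5 · (5,4)% 0/3 · (5,6)@ 1/1 · (5,7)@ 1/1
The smallest same-type fraction is 0/2 at (3,7), which reduces to 0/1. Any threshold above that leaves this agent unsatisfied.

0/1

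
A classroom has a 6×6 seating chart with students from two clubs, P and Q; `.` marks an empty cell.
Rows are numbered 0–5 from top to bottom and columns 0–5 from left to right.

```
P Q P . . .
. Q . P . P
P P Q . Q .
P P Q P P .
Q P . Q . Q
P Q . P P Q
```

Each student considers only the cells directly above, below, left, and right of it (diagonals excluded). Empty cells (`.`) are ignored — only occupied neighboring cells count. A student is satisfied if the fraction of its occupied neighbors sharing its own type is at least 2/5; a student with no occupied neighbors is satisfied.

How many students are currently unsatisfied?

(0,0)P 0/1 ✗
(0,1)Q 1/3 ✗
(0,2)P 0/1 ✗
(1,1)Q 1/2 ✓
(1,3)P 0/0 ✓
(1,5)P 0/0 ✓
(2,0)P 2/2 ✓
(2,1)P 2/4 ✓
(2,2)Q 1/2 ✓
(2,4)Q 0/1 ✗
(3,0)P 2/3 ✓
(3,1)P 3/4 ✓
(3,2)Q 1/3 ✗
(3,3)P 1/3 ✗
(3,4)P 1/2 ✓
(4,0)Q 0/3 ✗
(4,1)P 1/3 ✗
(4,3)Q 0/2 ✗
(4,5)Q 1/1 ✓
(5,0)P 0/2 ✗
(5,1)Q 0/2 ✗
(5,3)P 1/2 ✓
(5,4)P 1/2 ✓
(5,5)Q 1/2 ✓
Unsatisfied: (0,0), (0,1), (0,2), (2,4), (3,2), (3,3), (4,0), (4,1), (4,3), (5,0), (5,1) — 11 in total.

11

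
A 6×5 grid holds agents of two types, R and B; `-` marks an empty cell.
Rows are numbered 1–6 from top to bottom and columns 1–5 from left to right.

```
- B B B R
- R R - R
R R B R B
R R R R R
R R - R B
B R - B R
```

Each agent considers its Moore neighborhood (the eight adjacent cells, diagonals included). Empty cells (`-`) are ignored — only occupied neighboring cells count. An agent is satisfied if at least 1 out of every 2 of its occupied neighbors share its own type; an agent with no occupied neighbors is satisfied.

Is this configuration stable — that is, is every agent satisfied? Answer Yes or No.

(1,2)B 1/3 unhappy
(1,3)B 2/4 ok
(1,4)B 1/4 unhappy
(1,5)R 1/2 ok
(2,2)R 3/6 ok
(2,3)R 3/7 unhappy
(2,5)R 2/4 ok
(3,1)R 4/4 ok
(3,2)R 6/7 ok
(3,3)B 0/7 unhappy
(3,4)R 5/7 ok
(3,5)B 0/4 unhappy
(4,1)R 5/5 ok
(4,2)R 6/7 ok
(4,3)R 6/7 ok
(4,4)R 4/7 ok
(4,5)R 3/5 ok
(5,1)R 4/5 ok
(5,2)R 5/6 ok
(5,4)R 4/6 ok
(5,5)B 1/5 unhappy
(6,1)B 0/3 unhappy
(6,2)R 2/3 ok
(6,4)B 1/3 unhappy
(6,5)R 1/3 unhappy
For instance (1,2) has only 1/3 same-type neighbors, below 1/2.

No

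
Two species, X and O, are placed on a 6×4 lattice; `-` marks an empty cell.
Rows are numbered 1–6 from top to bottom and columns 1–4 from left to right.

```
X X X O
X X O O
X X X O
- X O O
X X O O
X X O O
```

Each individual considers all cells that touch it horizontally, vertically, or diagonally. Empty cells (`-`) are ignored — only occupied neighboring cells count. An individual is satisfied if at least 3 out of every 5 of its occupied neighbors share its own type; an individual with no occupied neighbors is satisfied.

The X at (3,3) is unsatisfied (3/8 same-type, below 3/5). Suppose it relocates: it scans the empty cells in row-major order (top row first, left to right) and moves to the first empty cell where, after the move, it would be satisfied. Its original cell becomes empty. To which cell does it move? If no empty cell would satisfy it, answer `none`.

(4,1)

Vacating (3,3). Empty cells in order:
  (4,1): 5/5 same-type → satisfied — stop here.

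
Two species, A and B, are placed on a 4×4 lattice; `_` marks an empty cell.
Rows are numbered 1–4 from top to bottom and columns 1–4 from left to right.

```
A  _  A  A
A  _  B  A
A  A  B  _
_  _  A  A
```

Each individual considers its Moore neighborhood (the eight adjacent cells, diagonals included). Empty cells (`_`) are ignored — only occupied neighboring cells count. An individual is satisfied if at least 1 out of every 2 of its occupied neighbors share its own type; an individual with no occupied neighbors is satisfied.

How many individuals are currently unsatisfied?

Row 1: (1,1)A 1/1 satisfied · (1,3)A 2/3 satisfied · (1,4)A 2/3 satisfied
Row 2: (2,1)A 3/3 satisfied · (2,3)B 1/5 not · (2,4)A 2/4 satisfied
Row 3: (3,1)A 2/2 satisfied · (3,2)A 3/5 satisfied · (3,3)B 1/5 not
Row 4: (4,3)A 2/3 satisfied · (4,4)A 1/2 satisfied
Unsatisfied: (2,3), (3,3) — 2 in total.

2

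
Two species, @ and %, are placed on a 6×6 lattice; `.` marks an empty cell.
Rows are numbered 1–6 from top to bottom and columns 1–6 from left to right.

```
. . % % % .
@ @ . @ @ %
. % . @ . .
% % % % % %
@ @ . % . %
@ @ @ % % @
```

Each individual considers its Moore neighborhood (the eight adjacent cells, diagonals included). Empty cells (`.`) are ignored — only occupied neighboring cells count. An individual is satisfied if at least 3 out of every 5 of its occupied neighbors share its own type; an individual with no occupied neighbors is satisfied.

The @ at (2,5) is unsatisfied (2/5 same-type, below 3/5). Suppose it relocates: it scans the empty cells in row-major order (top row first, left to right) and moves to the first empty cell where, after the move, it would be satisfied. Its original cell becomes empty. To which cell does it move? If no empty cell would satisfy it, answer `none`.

(1,1)

Vacating (2,5). Empty cells in order:
  (1,1): 2/2 same-type → satisfied — stop here.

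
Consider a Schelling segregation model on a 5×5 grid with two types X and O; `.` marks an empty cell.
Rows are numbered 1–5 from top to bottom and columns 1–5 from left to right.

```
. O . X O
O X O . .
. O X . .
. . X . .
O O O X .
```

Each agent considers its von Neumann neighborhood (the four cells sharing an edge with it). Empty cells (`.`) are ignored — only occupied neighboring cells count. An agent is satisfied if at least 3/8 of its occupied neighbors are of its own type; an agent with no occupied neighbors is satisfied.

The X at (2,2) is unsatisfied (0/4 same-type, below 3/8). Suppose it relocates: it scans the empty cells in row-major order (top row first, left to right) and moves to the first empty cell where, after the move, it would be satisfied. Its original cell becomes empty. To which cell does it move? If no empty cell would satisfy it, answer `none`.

(2,4)

Vacating (2,2). Empty cells in order:
  (1,1): 0/2 same-type → still unsatisfied.
  (1,3): 1/3 same-type → still unsatisfied.
  (2,4): 1/2 same-type → satisfied — stop here.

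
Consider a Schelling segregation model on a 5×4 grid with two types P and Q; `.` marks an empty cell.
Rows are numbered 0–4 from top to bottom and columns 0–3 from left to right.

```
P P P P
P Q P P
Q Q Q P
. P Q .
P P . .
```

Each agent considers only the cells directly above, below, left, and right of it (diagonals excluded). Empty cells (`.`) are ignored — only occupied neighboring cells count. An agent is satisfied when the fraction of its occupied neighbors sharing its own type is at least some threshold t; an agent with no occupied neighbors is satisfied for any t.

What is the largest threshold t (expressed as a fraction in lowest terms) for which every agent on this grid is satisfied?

1/4

Row 0: (0,0)P 2/2 · (0,1)P 2/3 · (0,2)P 3/3 · (0,3)P 2/2
Row 1: (1,0)P 1/3 · (1,1)Q 1/4 · (1,2)P 2/4 · (1,3)P 3/3
Row 2: (2,0)Q 1/2 · (2,1)Q 3/4 · (2,2)Q 2/4 · (2,3)P 1/2
Row 3: (3,1)P 1/3 · (3,2)Q 1/2
Row 4: (4,0)P 1/1 · (4,1)P 2/2
The smallest same-type fraction is 1/4 at (1,1), which reduces to 1/4. Any threshold above that leaves this agent unsatisfied.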